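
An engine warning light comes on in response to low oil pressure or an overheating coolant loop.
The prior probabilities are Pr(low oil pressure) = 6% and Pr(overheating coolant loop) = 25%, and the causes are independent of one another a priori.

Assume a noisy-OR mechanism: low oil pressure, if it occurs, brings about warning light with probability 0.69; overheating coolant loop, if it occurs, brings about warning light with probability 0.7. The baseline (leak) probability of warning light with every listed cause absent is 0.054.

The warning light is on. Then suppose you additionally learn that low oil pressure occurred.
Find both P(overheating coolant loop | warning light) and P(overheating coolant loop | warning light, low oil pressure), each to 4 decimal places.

Under noisy-OR, P(warning light | causes) = 1 − (1−0.054)·∏(1−qᵢ) over the active causes.
P(warning light) = 0.054*0.94*0.75 + 0.7162*0.94*0.25 + 0.70674*0.06*0.75 + 0.912022*0.06*0.25 = 0.038070 + 0.168307 + 0.031803 + 0.013680 = 0.251860
The overheating coolant loop-present share is 0.168307 + 0.013680 = 0.181987.
P(overheating coolant loop | warning light) = 0.181987 / 0.251860 ≈ 0.7226

Now also conditioning on low oil pressure=true:
P(warning light | low oil pressure) = 0.70674·0.75 + 0.912022·0.25 = 0.530055 + 0.228005 = 0.758060
The overheating coolant loop-present share is 0.912022·0.25 = 0.228005.
So P(overheating coolant loop | warning light, low oil pressure) = 0.228005/0.758060 ≈ 0.3008.

P(overheating coolant loop | warning light) ≈ 0.7226; P(overheating coolant loop | warning light, low oil pressure) ≈ 0.3008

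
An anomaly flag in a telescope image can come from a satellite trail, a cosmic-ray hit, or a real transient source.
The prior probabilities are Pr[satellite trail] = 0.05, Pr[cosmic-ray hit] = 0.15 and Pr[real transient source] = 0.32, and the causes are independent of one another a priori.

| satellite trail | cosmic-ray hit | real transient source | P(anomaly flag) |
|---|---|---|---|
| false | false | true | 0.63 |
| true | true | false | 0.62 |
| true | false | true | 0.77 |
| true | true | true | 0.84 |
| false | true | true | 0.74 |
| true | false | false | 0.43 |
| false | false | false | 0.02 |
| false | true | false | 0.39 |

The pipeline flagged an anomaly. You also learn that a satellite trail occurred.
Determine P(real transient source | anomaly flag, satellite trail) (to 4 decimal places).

P(real transient source | anomaly flag, satellite trail) ≈ 0.4448

By total probability over the 4 (cosmic-ray hit, real transient source) configurations:
  P(anomaly flag | satellite trail) = 0.43×0.85×0.68 + 0.77×0.85×0.32 + 0.62×0.15×0.68 + 0.84×0.15×0.32
        = 0.248540 + 0.209440 + 0.063240 + 0.040320 = 0.561540
The terms with real transient source present sum to 0.249760, so
  P(real transient source | anomaly flag, satellite trail) = 0.249760 / 0.561540 ≈ 0.4448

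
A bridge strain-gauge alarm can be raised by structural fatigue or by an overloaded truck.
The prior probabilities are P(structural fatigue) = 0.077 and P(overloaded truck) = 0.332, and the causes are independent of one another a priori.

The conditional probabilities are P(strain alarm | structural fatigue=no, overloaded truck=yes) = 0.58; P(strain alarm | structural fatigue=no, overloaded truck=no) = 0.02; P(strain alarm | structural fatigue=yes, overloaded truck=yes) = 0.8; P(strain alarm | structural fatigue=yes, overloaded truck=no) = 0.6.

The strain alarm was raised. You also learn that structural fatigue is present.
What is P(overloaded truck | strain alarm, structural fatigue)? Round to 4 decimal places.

P(strain alarm | structural fatigue) = 0.6×0.668 + 0.8×0.332 = 0.400800 + 0.265600 = 0.666400
Restricting to configurations with overloaded truck present: 0.8×0.332 = 0.265600.
P(overloaded truck | strain alarm, structural fatigue) = 0.265600 / 0.666400 ≈ 0.3986

P(overloaded truck | strain alarm, structural fatigue) ≈ 0.3986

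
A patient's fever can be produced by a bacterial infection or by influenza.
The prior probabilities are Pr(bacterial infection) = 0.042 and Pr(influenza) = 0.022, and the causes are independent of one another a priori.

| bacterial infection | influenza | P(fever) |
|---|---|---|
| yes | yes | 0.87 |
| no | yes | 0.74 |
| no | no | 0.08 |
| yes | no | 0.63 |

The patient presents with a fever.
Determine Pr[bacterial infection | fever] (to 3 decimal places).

Pr[bacterial infection | fever] ≈ 0.228

P(fever) = 0.08*0.958*0.978 + 0.74*0.958*0.022 + 0.63*0.042*0.978 + 0.87*0.042*0.022 = 0.074954 + 0.015596 + 0.025878 + 0.000804 = 0.117232
Of this, 0.026682 comes from 0.025878 + 0.000804 (the bacterial infection=true cases).
P(bacterial infection | fever) = 0.026682 / 0.117232 ≈ 0.228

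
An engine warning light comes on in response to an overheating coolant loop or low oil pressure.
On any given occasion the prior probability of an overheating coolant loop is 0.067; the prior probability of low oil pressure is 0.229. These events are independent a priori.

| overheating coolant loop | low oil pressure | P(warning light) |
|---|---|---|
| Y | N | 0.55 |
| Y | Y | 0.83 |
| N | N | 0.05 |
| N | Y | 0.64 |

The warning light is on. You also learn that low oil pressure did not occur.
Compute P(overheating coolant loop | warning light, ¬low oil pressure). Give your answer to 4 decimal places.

By total probability over both values of overheating coolant loop:
  P(warning light | ¬low oil pressure) = 0.05×0.933 + 0.55×0.067
        = 0.046650 + 0.036850 = 0.083500
Configurations with overheating coolant loop contribute 0.036850, so
  P(overheating coolant loop | warning light, ¬low oil pressure) = 0.036850 / 0.083500 ≈ 0.4413

P(overheating coolant loop | warning light, ¬low oil pressure) ≈ 0.4413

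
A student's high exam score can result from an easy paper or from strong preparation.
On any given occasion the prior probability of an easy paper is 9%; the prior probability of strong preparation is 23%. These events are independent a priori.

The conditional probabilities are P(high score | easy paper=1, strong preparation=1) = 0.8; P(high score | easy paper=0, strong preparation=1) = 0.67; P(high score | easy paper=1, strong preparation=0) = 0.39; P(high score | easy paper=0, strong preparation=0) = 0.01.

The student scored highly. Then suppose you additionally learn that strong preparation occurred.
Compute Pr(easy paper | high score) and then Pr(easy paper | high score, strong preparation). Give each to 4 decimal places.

Numerator (weight on configurations with easy paper): 0.027027 + 0.016560 = 0.043587
Denominator P(high score): 0.01×0.91×0.77 + 0.67×0.91×0.23 + 0.39×0.09×0.77 + 0.8×0.09×0.23 = 0.190825
P(easy paper | high score) = 0.043587/0.190825 ≈ 0.2284

Now condition on the additional information:
By total probability over both values of easy paper:
  P(high score | strong preparation) = 0.67·0.91 + 0.8·0.09
        = 0.609700 + 0.072000 = 0.681700
Keeping only the easy paper-present terms gives 0.072000, so
  P(easy paper | high score, strong preparation) = 0.072000 / 0.681700 ≈ 0.1056

Pr(easy paper | high score) ≈ 0.2284; Pr(easy paper | high score, strong preparation) ≈ 0.1056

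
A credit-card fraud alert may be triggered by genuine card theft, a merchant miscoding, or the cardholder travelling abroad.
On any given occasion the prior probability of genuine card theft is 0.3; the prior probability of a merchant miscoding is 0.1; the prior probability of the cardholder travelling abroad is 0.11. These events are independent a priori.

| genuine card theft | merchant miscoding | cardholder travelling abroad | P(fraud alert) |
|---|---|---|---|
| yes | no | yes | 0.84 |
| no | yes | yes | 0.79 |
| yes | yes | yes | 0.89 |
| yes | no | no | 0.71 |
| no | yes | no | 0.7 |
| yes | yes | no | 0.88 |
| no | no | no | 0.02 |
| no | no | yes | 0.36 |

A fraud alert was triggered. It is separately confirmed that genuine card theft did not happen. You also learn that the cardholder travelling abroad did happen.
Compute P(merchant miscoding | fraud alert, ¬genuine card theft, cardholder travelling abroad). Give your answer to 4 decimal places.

For the numerator, keep only merchant miscoding=true terms: 0.79·0.1 = 0.079000
Normalizer over all consistent configurations: 0.36·0.9 + 0.79·0.1 = 0.403000
Posterior = 0.079000 / 0.403000 ≈ 0.1960

P(merchant miscoding | fraud alert, ¬genuine card theft, cardholder travelling abroad) ≈ 0.1960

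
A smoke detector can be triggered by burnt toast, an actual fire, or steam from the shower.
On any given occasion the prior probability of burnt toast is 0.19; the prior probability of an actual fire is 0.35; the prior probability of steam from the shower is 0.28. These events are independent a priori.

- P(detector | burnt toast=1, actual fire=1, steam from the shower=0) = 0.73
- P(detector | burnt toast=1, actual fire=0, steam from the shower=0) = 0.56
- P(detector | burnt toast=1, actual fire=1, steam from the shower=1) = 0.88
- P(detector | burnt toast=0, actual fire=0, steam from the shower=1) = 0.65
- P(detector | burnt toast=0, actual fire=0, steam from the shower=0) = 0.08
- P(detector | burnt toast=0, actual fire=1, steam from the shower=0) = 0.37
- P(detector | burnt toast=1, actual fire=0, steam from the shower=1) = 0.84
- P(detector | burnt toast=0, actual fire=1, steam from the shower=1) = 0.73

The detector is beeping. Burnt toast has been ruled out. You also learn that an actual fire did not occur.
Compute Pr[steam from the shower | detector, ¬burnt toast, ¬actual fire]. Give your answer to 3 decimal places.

By total probability over both values of steam from the shower:
  P(detector | ¬burnt toast, ¬actual fire) = 0.08*0.72 + 0.65*0.28
        = 0.057600 + 0.182000 = 0.239600
Keeping only the steam from the shower-present terms gives 0.182000, so
  P(steam from the shower | detector, ¬burnt toast, ¬actual fire) = 0.182000 / 0.239600 ≈ 0.760

Pr[steam from the shower | detector, ¬burnt toast, ¬actual fire] ≈ 0.760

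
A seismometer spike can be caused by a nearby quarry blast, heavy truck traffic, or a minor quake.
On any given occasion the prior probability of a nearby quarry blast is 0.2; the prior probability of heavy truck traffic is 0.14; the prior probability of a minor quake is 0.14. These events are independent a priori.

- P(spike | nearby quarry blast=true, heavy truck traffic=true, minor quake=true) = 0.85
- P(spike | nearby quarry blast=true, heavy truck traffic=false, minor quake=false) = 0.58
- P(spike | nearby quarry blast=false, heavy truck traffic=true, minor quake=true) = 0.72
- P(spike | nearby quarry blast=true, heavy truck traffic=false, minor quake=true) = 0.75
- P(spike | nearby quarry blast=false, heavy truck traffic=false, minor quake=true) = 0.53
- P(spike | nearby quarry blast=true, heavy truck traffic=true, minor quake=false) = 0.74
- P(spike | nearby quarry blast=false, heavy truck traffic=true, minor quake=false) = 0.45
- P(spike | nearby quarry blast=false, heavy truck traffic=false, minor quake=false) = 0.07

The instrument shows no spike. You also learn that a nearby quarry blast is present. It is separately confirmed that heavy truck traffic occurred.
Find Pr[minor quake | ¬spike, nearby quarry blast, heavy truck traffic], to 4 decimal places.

Pr[minor quake | ¬spike, nearby quarry blast, heavy truck traffic] ≈ 0.0859

Sum P(¬spike|·) weighted by the priors over both values of minor quake:
  P(¬spike | nearby quarry blast, heavy truck traffic) = 0.26·0.86 + 0.15·0.14
        = 0.223600 + 0.021000 = 0.244600
The terms with minor quake present sum to 0.021000, so
  P(minor quake | ¬spike, nearby quarry blast, heavy truck traffic) = 0.021000 / 0.244600 ≈ 0.0859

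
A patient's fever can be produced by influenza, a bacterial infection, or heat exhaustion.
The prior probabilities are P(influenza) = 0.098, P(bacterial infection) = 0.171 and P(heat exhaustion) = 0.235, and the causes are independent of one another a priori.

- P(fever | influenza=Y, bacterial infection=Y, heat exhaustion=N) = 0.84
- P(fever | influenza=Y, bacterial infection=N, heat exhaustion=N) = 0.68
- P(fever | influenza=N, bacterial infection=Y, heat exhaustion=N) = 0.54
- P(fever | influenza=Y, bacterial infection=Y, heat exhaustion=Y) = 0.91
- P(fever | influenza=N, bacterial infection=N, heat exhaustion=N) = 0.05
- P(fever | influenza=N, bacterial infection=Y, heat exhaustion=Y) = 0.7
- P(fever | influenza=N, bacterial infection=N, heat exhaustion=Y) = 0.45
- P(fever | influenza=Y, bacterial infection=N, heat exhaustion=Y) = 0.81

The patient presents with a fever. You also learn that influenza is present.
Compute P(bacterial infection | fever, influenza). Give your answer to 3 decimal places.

P(bacterial infection | fever, influenza) ≈ 0.199

For the numerator, keep only bacterial infection=true terms: 0.109885 + 0.036568 = 0.146453
Normalizer over all consistent configurations: 0.68×0.829×0.765 + 0.81×0.829×0.235 + 0.84×0.171×0.765 + 0.91×0.171×0.235 = 0.735499
Posterior = 0.146453 / 0.735499 ≈ 0.199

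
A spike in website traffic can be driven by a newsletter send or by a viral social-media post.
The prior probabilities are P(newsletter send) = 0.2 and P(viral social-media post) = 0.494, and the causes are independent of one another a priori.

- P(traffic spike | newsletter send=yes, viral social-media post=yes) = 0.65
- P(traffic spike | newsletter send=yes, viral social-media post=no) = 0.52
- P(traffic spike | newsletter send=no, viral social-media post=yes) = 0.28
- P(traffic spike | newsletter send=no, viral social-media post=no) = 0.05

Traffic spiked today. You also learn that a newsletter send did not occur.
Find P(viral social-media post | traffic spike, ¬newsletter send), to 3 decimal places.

P(viral social-media post | traffic spike, ¬newsletter send) ≈ 0.845

For the numerator, keep only viral social-media post=true terms: 0.28*0.494 = 0.138320
The normalizing constant is 0.05*0.506 + 0.28*0.494 = 0.163620
Posterior = 0.138320 / 0.163620 ≈ 0.845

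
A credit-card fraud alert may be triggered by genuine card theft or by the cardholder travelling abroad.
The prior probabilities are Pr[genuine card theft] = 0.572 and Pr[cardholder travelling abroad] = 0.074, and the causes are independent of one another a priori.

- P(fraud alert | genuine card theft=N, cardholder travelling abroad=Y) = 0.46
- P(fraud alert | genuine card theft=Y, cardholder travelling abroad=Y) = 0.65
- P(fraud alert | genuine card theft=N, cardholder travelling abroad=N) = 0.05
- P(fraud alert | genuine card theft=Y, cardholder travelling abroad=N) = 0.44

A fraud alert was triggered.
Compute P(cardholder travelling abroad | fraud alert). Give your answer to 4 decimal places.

For the numerator, keep only cardholder travelling abroad=true terms: 0.014569 + 0.027513 = 0.042082
Normalizer over all consistent configurations: 0.05·0.428·0.926 + 0.46·0.428·0.074 + 0.44·0.572·0.926 + 0.65·0.572·0.074 = 0.294954
P(cardholder travelling abroad | fraud alert) = 0.042082/0.294954 ≈ 0.1427

P(cardholder travelling abroad | fraud alert) ≈ 0.1427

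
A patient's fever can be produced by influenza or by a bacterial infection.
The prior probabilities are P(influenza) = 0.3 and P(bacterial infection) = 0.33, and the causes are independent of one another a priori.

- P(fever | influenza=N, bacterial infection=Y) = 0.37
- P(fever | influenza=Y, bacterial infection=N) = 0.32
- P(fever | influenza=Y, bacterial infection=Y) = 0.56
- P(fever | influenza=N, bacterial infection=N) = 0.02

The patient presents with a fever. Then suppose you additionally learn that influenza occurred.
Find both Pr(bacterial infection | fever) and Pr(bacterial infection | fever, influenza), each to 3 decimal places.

Pr(bacterial infection | fever) ≈ 0.657; Pr(bacterial infection | fever, influenza) ≈ 0.463

By total probability over the 4 (influenza, bacterial infection) configurations:
  P(fever) = 0.02*0.7*0.67 + 0.37*0.7*0.33 + 0.32*0.3*0.67 + 0.56*0.3*0.33
        = 0.009380 + 0.085470 + 0.064320 + 0.055440 = 0.214610
Keeping only the bacterial infection-present terms gives 0.140910, so
  P(bacterial infection | fever) = 0.140910 / 0.214610 ≈ 0.657

With the extra evidence:
Enumerate both values of bacterial infection and weight by the priors:
  P(fever | influenza) = 0.32·0.67 + 0.56·0.33
        = 0.214400 + 0.184800 = 0.399200
The terms with bacterial infection present sum to 0.184800, so
  P(bacterial infection | fever, influenza) = 0.184800 / 0.399200 ≈ 0.463
The drop from 0.657 to 0.463 is the explaining-away (discounting) effect.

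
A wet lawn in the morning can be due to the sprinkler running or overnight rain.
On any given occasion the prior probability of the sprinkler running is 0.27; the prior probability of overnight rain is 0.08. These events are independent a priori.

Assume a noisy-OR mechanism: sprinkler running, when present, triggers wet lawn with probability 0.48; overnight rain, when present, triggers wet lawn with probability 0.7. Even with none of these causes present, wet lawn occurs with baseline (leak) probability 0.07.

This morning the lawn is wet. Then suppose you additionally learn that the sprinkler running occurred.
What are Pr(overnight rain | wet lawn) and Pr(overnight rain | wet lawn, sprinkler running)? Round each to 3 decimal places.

Under noisy-OR, P(wet lawn | causes) = 1 − (1−0.07)·∏(1−qᵢ) over the active causes.
P(wet lawn) = 0.07·0.73·0.92 + 0.721·0.73·0.08 + 0.5164·0.27·0.92 + 0.85492·0.27·0.08 = 0.047012 + 0.042106 + 0.128274 + 0.018466 = 0.235858
The overnight rain-present share is 0.042106 + 0.018466 = 0.060572.
Hence the posterior is 0.060572/0.235858 ≈ 0.257.

Now condition on the additional information:
Sum P(wet lawn|·) weighted by the priors over both values of overnight rain:
  P(wet lawn | sprinkler running) = 0.5164·0.92 + 0.85492·0.08
        = 0.475088 + 0.068394 = 0.543482
Keeping only the overnight rain-present terms gives 0.068394, so
  P(overnight rain | wet lawn, sprinkler running) = 0.068394 / 0.543482 ≈ 0.126
This is intercausal reasoning (explaining away): once sprinkler running accounts for the wet lawn, overnight rain becomes less likely.

Pr(overnight rain | wet lawn) ≈ 0.257; Pr(overnight rain | wet lawn, sprinkler running) ≈ 0.126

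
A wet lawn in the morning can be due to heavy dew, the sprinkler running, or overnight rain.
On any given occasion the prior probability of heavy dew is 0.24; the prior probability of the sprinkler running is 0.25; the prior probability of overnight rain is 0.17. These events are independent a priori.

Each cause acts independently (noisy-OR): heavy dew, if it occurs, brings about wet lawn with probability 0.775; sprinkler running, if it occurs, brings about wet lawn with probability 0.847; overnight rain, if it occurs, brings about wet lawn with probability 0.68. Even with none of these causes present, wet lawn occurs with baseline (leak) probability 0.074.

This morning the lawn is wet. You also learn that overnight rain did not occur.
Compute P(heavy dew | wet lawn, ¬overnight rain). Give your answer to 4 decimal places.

P(heavy dew | wet lawn, ¬overnight rain) ≈ 0.4942

Under noisy-OR, P(wet lawn | causes) = 1 − (1−0.074)·∏(1−qᵢ) over the active causes.
P(wet lawn | ¬overnight rain) = 0.074*0.76*0.75 + 0.858322*0.76*0.25 + 0.79165*0.24*0.75 + 0.968122*0.24*0.25 = 0.042180 + 0.163081 + 0.142497 + 0.058087 = 0.405845
Restricting to configurations with heavy dew present: 0.142497 + 0.058087 = 0.200584.
P(heavy dew | wet lawn, ¬overnight rain) = 0.200584 / 0.405845 ≈ 0.4942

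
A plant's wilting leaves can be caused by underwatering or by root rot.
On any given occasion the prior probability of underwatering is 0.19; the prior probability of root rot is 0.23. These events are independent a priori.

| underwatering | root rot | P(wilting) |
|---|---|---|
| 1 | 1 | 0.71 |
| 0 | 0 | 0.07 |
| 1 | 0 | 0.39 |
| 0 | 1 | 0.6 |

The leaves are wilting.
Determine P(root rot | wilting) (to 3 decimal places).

Sum P(wilting|·) weighted by the priors over the 4 (underwatering, root rot) configurations:
  P(wilting) = 0.07·0.81·0.77 + 0.6·0.81·0.23 + 0.39·0.19·0.77 + 0.71·0.19·0.23
        = 0.043659 + 0.111780 + 0.057057 + 0.031027 = 0.243523
The terms with root rot present sum to 0.142807, so
  P(root rot | wilting) = 0.142807 / 0.243523 ≈ 0.586

P(root rot | wilting) ≈ 0.586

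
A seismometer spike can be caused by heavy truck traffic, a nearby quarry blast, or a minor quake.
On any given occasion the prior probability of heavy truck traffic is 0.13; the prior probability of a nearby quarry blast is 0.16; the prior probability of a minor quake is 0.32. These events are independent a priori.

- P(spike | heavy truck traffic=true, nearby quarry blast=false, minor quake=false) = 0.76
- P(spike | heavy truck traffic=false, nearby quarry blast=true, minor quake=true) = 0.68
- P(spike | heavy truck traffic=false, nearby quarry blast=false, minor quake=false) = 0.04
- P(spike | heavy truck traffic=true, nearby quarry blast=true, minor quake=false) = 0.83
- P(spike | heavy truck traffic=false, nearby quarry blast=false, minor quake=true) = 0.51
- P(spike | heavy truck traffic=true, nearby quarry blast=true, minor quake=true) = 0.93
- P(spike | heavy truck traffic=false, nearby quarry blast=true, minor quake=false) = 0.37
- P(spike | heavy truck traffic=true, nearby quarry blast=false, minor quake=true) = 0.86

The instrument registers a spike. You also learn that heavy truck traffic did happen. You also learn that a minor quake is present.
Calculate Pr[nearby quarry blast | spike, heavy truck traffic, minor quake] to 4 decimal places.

For the numerator, keep only nearby quarry blast=true terms: 0.93*0.16 = 0.148800
Normalizer over all consistent configurations: 0.86*0.84 + 0.93*0.16 = 0.871200
Posterior = 0.148800 / 0.871200 ≈ 0.1708

Pr[nearby quarry blast | spike, heavy truck traffic, minor quake] ≈ 0.1708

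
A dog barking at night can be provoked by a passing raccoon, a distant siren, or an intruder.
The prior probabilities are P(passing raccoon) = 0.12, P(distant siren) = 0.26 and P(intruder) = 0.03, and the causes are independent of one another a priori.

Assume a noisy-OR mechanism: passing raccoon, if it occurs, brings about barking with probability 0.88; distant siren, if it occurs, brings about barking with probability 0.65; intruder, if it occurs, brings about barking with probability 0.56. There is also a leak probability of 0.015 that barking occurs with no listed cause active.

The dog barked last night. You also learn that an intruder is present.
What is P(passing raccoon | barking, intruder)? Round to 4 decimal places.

P(passing raccoon | barking, intruder) ≈ 0.1694

Under noisy-OR, P(barking | causes) = 1 − (1−0.015)·∏(1−qᵢ) over the active causes.
P(barking | intruder) = 0.5666*0.88*0.74 + 0.84831*0.88*0.26 + 0.947992*0.12*0.74 + 0.981797*0.12*0.26 = 0.368970 + 0.194093 + 0.084182 + 0.030632 = 0.677877
The passing raccoon-present share is 0.084182 + 0.030632 = 0.114814.
P(passing raccoon | barking, intruder) = 0.114814 / 0.677877 ≈ 0.1694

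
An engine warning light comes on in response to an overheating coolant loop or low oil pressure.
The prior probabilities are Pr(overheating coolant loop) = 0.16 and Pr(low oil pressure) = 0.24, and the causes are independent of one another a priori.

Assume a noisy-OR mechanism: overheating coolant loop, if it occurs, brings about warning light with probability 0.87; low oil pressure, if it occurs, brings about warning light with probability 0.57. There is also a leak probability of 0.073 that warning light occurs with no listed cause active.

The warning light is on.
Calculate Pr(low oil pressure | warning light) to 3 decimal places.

Pr(low oil pressure | warning light) ≈ 0.507

Under noisy-OR, P(warning light | causes) = 1 − (1−0.073)·∏(1−qᵢ) over the active causes.
P(warning light) = 0.073×0.84×0.76 + 0.60139×0.84×0.24 + 0.87949×0.16×0.76 + 0.948181×0.16×0.24 = 0.046603 + 0.121240 + 0.106946 + 0.036410 = 0.311199
The low oil pressure-present share is 0.121240 + 0.036410 = 0.157650.
P(low oil pressure | warning light) = 0.157650 / 0.311199 ≈ 0.507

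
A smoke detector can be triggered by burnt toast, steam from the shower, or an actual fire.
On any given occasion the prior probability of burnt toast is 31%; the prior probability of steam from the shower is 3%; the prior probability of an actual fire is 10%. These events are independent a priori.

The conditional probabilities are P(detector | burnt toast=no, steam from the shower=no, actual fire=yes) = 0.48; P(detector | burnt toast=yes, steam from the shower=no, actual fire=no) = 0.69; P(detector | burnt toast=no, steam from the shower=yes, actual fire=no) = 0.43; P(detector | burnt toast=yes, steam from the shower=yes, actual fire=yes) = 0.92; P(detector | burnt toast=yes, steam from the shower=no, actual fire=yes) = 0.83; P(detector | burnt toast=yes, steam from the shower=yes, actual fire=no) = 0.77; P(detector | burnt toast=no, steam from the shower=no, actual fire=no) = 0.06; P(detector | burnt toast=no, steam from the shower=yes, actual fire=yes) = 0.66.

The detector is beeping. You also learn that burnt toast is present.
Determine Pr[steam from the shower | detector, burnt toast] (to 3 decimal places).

For the numerator, keep only steam from the shower=true terms: 0.020790 + 0.002760 = 0.023550
Normalizer over all consistent configurations: 0.69·0.97·0.9 + 0.83·0.97·0.1 + 0.77·0.03·0.9 + 0.92·0.03·0.1 = 0.706430
P(steam from the shower | detector, burnt toast) = 0.023550/0.706430 ≈ 0.033

Pr[steam from the shower | detector, burnt toast] ≈ 0.033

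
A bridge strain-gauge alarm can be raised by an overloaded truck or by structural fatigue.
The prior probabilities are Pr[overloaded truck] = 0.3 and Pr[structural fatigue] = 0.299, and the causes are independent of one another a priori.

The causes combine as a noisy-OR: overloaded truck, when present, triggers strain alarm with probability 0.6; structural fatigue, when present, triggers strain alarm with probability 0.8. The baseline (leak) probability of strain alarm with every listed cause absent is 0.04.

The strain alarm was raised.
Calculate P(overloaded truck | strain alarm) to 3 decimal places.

P(overloaded truck | strain alarm) ≈ 0.529

Under noisy-OR, P(strain alarm | causes) = 1 − (1−0.04)·∏(1−qᵢ) over the active causes.
By total probability over the 4 (overloaded truck, structural fatigue) configurations:
  P(strain alarm) = 0.04×0.7×0.701 + 0.808×0.7×0.299 + 0.616×0.3×0.701 + 0.9232×0.3×0.299
        = 0.019628 + 0.169114 + 0.129545 + 0.082811 = 0.401098
The terms with overloaded truck present sum to 0.212356, so
  P(overloaded truck | strain alarm) = 0.212356 / 0.401098 ≈ 0.529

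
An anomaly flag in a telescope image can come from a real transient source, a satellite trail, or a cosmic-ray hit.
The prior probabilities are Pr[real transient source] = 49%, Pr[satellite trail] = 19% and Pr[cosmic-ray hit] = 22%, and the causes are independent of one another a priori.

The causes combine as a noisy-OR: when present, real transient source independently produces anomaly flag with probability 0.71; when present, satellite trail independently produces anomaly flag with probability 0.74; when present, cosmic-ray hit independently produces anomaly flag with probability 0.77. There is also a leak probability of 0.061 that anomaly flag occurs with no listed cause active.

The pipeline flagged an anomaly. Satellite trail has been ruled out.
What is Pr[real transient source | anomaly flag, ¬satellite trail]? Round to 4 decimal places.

Under noisy-OR, P(anomaly flag | causes) = 1 − (1−0.061)·∏(1−qᵢ) over the active causes.
Enumerate the 4 (real transient source, cosmic-ray hit) configurations and weight by the priors:
  P(anomaly flag | ¬satellite trail) = 0.061·0.51·0.78 + 0.78403·0.51·0.22 + 0.72769·0.49·0.78 + 0.937369·0.49·0.22
        = 0.024266 + 0.087968 + 0.278123 + 0.101048 = 0.491405
Keeping only the real transient source-present terms gives 0.379171, so
  P(real transient source | anomaly flag, ¬satellite trail) = 0.379171 / 0.491405 ≈ 0.7716

Pr[real transient source | anomaly flag, ¬satellite trail] ≈ 0.7716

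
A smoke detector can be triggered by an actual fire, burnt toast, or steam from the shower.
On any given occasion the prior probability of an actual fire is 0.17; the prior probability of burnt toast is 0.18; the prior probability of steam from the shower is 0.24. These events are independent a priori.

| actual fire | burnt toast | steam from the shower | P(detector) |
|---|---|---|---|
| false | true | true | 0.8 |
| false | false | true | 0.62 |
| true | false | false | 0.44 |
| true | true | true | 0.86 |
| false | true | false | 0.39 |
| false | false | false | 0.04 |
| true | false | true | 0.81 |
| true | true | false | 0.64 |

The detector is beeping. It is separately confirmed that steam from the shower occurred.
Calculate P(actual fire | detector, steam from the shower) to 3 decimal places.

For the numerator, keep only actual fire=true terms: 0.112914 + 0.026316 = 0.139230
Denominator P(detector | steam from the shower): 0.62×0.83×0.82 + 0.8×0.83×0.18 + 0.81×0.17×0.82 + 0.86×0.17×0.18 = 0.680722
P(actual fire | detector, steam from the shower) = 0.139230/0.680722 ≈ 0.205

P(actual fire | detector, steam from the shower) ≈ 0.205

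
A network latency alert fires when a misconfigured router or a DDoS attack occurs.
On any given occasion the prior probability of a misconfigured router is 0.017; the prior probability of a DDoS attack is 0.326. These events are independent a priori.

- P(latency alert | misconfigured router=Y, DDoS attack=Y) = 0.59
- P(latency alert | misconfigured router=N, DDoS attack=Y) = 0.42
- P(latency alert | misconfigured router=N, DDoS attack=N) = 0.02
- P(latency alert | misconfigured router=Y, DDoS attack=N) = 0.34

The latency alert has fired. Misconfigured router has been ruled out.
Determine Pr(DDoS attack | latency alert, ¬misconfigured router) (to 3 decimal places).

Weight on DDoS attack=true, given the evidence: 0.42*0.326 = 0.136920
Denominator P(latency alert | ¬misconfigured router): 0.02*0.674 + 0.42*0.326 = 0.150400
Posterior = 0.136920 / 0.150400 ≈ 0.910

Pr(DDoS attack | latency alert, ¬misconfigured router) ≈ 0.910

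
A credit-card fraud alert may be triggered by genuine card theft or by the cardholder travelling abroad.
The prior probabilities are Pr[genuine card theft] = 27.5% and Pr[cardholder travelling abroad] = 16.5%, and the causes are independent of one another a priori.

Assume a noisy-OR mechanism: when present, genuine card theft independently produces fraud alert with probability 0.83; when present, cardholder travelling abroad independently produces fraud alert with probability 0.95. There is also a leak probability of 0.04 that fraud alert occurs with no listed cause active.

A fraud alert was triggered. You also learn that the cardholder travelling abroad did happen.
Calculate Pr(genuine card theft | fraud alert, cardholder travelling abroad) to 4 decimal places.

Pr(genuine card theft | fraud alert, cardholder travelling abroad) ≈ 0.2832

Under noisy-OR, P(fraud alert | causes) = 1 − (1−0.04)·∏(1−qᵢ) over the active causes.
Enumerate both values of genuine card theft and weight by the priors:
  P(fraud alert | cardholder travelling abroad) = 0.952·0.725 + 0.99184·0.275
        = 0.690200 + 0.272756 = 0.962956
Keeping only the genuine card theft-present terms gives 0.272756, so
  P(genuine card theft | fraud alert, cardholder travelling abroad) = 0.272756 / 0.962956 ≈ 0.2832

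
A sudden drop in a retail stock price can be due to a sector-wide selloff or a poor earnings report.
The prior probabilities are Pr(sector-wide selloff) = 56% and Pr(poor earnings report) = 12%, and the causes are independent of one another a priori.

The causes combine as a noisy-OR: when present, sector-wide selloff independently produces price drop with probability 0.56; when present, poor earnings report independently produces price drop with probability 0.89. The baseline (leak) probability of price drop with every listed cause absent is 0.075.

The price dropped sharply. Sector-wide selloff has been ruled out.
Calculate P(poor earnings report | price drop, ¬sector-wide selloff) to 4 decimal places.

Under noisy-OR, P(price drop | causes) = 1 − (1−0.075)·∏(1−qᵢ) over the active causes.
For the numerator, keep only poor earnings report=true terms: 0.89825·0.12 = 0.107790
Normalizer over all consistent configurations: 0.075·0.88 + 0.89825·0.12 = 0.173790
Posterior = 0.107790 / 0.173790 ≈ 0.6202

P(poor earnings report | price drop, ¬sector-wide selloff) ≈ 0.6202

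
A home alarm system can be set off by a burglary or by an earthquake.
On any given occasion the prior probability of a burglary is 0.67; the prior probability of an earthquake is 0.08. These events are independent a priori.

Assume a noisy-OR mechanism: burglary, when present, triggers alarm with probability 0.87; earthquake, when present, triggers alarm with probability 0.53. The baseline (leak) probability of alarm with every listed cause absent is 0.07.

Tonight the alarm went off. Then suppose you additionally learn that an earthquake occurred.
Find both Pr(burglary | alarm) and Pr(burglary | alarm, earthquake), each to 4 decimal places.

Under noisy-OR, P(alarm | causes) = 1 − (1−0.07)·∏(1−qᵢ) over the active causes.
Enumerate the 4 (burglary, earthquake) configurations and weight by the priors:
  P(alarm) = 0.07*0.33*0.92 + 0.5629*0.33*0.08 + 0.8791*0.67*0.92 + 0.943177*0.67*0.08
        = 0.021252 + 0.014861 + 0.541877 + 0.050554 = 0.628544
Configurations with burglary contribute 0.592431, so
  P(burglary | alarm) = 0.592431 / 0.628544 ≈ 0.9425

With the extra evidence:
P(alarm | earthquake) = 0.5629×0.33 + 0.943177×0.67 = 0.185757 + 0.631929 = 0.817686
Restricting to configurations with burglary present: 0.943177×0.67 = 0.631929.
So P(burglary | alarm, earthquake) = 0.631929/0.817686 ≈ 0.7728.
The drop from 0.9425 to 0.7728 is the explaining-away (discounting) effect.

Pr(burglary | alarm) ≈ 0.9425; Pr(burglary | alarm, earthquake) ≈ 0.7728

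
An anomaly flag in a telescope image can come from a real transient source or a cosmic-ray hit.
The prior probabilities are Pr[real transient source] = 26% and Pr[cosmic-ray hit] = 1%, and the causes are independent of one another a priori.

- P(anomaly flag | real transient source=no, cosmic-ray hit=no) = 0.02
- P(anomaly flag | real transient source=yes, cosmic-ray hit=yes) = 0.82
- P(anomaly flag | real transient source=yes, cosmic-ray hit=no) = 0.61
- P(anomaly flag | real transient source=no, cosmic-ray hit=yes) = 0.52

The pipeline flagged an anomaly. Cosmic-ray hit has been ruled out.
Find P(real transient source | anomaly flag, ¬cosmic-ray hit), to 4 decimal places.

Sum P(anomaly flag|·) weighted by the priors over both values of real transient source:
  P(anomaly flag | ¬cosmic-ray hit) = 0.02×0.74 + 0.61×0.26
        = 0.014800 + 0.158600 = 0.173400
The terms with real transient source present sum to 0.158600, so
  P(real transient source | anomaly flag, ¬cosmic-ray hit) = 0.158600 / 0.173400 ≈ 0.9146

P(real transient source | anomaly flag, ¬cosmic-ray hit) ≈ 0.9146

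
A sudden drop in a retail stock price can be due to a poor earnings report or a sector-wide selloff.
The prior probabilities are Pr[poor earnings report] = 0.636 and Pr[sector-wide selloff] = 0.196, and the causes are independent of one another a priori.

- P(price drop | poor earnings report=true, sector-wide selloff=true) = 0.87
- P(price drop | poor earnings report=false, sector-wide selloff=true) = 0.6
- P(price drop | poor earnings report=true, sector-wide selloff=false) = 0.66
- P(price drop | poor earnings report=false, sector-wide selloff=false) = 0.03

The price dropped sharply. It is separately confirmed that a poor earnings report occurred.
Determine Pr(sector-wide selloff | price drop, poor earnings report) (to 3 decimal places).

Numerator (weight on configurations with sector-wide selloff): 0.87·0.196 = 0.170520
Normalizer over all consistent configurations: 0.66·0.804 + 0.87·0.196 = 0.701160
P(sector-wide selloff | price drop, poor earnings report) = 0.170520/0.701160 ≈ 0.243

Pr(sector-wide selloff | price drop, poor earnings report) ≈ 0.243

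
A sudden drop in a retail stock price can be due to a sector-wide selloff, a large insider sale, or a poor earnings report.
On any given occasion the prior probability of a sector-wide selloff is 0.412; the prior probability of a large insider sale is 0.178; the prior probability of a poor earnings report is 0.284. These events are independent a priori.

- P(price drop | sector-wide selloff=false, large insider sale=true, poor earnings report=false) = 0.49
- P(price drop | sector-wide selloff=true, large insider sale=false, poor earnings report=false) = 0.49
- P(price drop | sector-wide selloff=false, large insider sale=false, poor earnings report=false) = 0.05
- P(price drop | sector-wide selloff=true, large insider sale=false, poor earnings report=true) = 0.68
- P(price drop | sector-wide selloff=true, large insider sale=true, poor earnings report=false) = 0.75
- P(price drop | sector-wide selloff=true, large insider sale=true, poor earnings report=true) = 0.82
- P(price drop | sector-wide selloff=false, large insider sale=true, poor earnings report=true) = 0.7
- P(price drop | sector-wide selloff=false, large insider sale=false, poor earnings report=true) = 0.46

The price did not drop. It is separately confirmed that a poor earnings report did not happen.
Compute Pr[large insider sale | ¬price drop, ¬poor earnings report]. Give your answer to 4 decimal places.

Pr[large insider sale | ¬price drop, ¬poor earnings report] ≈ 0.1019

P(¬price drop | ¬poor earnings report) = 0.95·0.588·0.822 + 0.51·0.588·0.178 + 0.51·0.412·0.822 + 0.25·0.412·0.178 = 0.459169 + 0.053379 + 0.172719 + 0.018334 = 0.703601
Of this, 0.071713 comes from 0.053379 + 0.018334 (the large insider sale=true cases).
P(large insider sale | ¬price drop, ¬poor earnings report) = 0.071713 / 0.703601 ≈ 0.1019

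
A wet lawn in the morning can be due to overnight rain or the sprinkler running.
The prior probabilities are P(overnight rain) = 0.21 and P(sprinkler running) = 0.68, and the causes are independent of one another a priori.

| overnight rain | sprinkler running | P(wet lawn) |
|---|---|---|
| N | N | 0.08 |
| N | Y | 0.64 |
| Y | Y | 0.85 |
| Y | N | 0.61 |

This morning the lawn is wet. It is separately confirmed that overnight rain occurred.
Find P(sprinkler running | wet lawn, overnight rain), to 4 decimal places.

Weight on sprinkler running=true, given the evidence: 0.85·0.68 = 0.578000
Denominator P(wet lawn | overnight rain): 0.61·0.32 + 0.85·0.68 = 0.773200
P(sprinkler running | wet lawn, overnight rain) = 0.578000/0.773200 ≈ 0.7475

P(sprinkler running | wet lawn, overnight rain) ≈ 0.7475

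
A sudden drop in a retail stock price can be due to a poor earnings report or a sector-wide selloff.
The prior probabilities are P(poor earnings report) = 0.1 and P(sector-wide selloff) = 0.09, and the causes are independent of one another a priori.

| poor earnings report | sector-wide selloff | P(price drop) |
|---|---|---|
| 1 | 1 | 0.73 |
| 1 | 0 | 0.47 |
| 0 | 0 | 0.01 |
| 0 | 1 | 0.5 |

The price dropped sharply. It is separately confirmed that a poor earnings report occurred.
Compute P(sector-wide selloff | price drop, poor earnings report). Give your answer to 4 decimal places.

Enumerate both values of sector-wide selloff and weight by the priors:
  P(price drop | poor earnings report) = 0.47*0.91 + 0.73*0.09
        = 0.427700 + 0.065700 = 0.493400
Configurations with sector-wide selloff contribute 0.065700, so
  P(sector-wide selloff | price drop, poor earnings report) = 0.065700 / 0.493400 ≈ 0.1332

P(sector-wide selloff | price drop, poor earnings report) ≈ 0.1332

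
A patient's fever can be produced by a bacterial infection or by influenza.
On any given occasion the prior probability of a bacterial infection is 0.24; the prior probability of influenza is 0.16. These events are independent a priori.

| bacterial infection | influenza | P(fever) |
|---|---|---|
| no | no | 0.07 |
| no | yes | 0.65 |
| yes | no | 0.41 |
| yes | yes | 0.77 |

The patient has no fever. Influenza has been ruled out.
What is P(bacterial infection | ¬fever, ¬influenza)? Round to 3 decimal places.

P(bacterial infection | ¬fever, ¬influenza) ≈ 0.167

By total probability over both values of bacterial infection:
  P(¬fever | ¬influenza) = 0.93*0.76 + 0.59*0.24
        = 0.706800 + 0.141600 = 0.848400
Configurations with bacterial infection contribute 0.141600, so
  P(bacterial infection | ¬fever, ¬influenza) = 0.141600 / 0.848400 ≈ 0.167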